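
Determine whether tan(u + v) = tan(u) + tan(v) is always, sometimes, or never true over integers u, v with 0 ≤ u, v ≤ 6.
Sometimes true

It holds at (u, v) = (0, 6) (both sides equal tan(6) ≈ -0.291), but fails at (u, v) = (4, 6) (LHS = tan(10) ≈ 0.6484, RHS = tan(6) + tan(4) ≈ 0.8668).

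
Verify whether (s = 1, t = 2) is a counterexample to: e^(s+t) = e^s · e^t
No

Substituting s = 1, t = 2:
LHS = e^(1+2) = e^3 ≈ 20.09
RHS = e^1 · e^2 = e^3 ≈ 20.09

The sides agree, so this pair does not disprove the claim.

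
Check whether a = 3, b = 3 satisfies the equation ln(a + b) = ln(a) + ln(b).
Fails

Substituting a = 3, b = 3:

LHS = ln(3 + 3) = ln(6) ≈ 1.792
RHS = ln(3) + ln(3) = 2·ln(3) ≈ 2.197

LHS ≠ RHS, so the equation does not hold at this point.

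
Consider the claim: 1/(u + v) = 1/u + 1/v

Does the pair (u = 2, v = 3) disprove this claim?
Substituting u = 2, v = 3:
LHS = 1/(2 + 3) = 1/5
RHS = 1/2 + 1/3 = 5/6

Since LHS ≠ RHS, this pair disproves the claim.

Answer: Yes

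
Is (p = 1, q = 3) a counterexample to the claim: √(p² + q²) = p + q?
Yes

Substituting p = 1, q = 3:
LHS = √(1² + 3²) = √(10) ≈ 3.162
RHS = 1 + 3 = 4

Since LHS ≠ RHS, this pair disproves the claim.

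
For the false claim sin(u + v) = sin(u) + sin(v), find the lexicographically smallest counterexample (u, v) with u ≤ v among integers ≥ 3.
(u, v) = (3, 3)

Substituting (3, 3) into the claim:
LHS = sin(3 + 3) = sin(6) ≈ -0.2794
RHS = sin(3) + sin(3) = 2·sin(3) ≈ 0.2822

Since LHS ≠ RHS, this pair disproves the claim, and no lexicographically smaller pair (u ≤ v, integers ≥ 3) does.

For instance (8, 10) is also a counterexample (LHS = sin(18) ≈ -0.751, RHS = sin(10) + sin(8) ≈ 0.4453), but it's lexicographically larger.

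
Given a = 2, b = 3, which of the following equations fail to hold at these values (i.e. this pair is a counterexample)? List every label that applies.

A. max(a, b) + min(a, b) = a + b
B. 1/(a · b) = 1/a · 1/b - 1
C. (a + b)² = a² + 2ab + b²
Evaluating each claim at the given values:
A. LHS = 5, RHS = 5 → holds here (LHS = RHS)
B. LHS = 1/6, RHS = -5/6 → fails here (LHS ≠ RHS)
C. LHS = 25, RHS = 25 → holds here (LHS = RHS)

Answer: B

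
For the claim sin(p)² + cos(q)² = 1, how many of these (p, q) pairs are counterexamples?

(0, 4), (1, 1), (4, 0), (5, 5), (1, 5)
3

Testing each pair:
(0, 4): LHS = cos(4)² ≈ 0.4272, RHS = 1 → counterexample
(1, 1): LHS = cos(1)² + sin(1)² = 1, RHS = 1 → satisfies claim
(4, 0): LHS = sin(4)² + 1 ≈ 1.573, RHS = 1 → counterexample
(5, 5): LHS = cos(5)² + sin(5)² = 1, RHS = 1 → satisfies claim
(1, 5): LHS = cos(5)² + sin(1)² ≈ 0.7885, RHS = 1 → counterexample

That makes 3 counterexamples.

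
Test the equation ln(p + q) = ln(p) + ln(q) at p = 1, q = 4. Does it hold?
Fails

Substituting p = 1, q = 4:

LHS = ln(1 + 4) = ln(5) ≈ 1.609
RHS = ln(1) + ln(4) = ln(4) ≈ 1.386

LHS ≠ RHS, so the equation does not hold at this point.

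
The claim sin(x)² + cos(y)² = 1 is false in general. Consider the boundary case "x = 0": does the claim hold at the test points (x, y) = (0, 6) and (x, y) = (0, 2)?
No, fails at both test points

At (0, 6): LHS = cos(6)² ≈ 0.9219 ≠ RHS = 1
At (0, 2): LHS = cos(2)² ≈ 0.1732 ≠ RHS = 1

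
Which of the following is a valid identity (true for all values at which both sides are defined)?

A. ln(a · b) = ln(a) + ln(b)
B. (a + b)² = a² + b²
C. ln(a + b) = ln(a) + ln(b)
A: holds — e.g. at (3, 3), both sides equal ln(9) ≈ 2.197.
B: fails at (2, 3) — LHS = 25, RHS = 13.
C: fails at (3, 4) — LHS = ln(7) ≈ 1.946, RHS = ln(3) + ln(4) ≈ 2.485.

Answer: A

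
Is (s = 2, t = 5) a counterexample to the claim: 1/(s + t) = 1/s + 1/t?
Yes

Substituting s = 2, t = 5:
LHS = 1/(2 + 5) = 1/7
RHS = 1/2 + 1/5 = 7/10

Since LHS ≠ RHS, this pair disproves the claim.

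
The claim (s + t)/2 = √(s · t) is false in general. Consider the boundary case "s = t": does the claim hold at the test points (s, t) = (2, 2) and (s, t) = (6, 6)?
Yes, holds at both test points

At (2, 2): LHS = 2, RHS = 2 → equal
At (6, 6): LHS = 6, RHS = 6 → equal

So the claim does hold at both of these boundary points, even though it is not an identity.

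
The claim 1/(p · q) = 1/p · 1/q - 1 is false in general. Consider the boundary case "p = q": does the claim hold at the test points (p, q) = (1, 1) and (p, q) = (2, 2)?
No, fails at both test points

At (1, 1): LHS = 1 ≠ RHS = 0
At (2, 2): LHS = 1/4 ≠ RHS = -3/4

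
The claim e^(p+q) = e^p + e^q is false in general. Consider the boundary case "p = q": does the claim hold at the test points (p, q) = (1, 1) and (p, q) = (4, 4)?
No, fails at both test points

At (1, 1): LHS = e^2 ≈ 7.389 ≠ RHS = 2·e ≈ 5.437
At (4, 4): LHS = e^8 ≈ 2981 ≠ RHS = 2·e^4 ≈ 109.2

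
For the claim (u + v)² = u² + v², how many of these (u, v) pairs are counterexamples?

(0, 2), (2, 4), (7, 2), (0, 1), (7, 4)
Testing each pair:
(0, 2): LHS = 4, RHS = 4 → satisfies claim
(2, 4): LHS = 36, RHS = 20 → counterexample
(7, 2): LHS = 81, RHS = 53 → counterexample
(0, 1): LHS = 1, RHS = 1 → satisfies claim
(7, 4): LHS = 121, RHS = 65 → counterexample

That makes 3 counterexamples.

Answer: 3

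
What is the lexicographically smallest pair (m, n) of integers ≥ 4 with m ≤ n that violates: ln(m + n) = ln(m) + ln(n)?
(m, n) = (4, 4)

Substituting (4, 4) into the claim:
LHS = ln(4 + 4) = ln(8) ≈ 2.079
RHS = ln(4) + ln(4) = 2·ln(4) ≈ 2.773

Since LHS ≠ RHS, this pair disproves the claim, and no lexicographically smaller pair (m ≤ n, integers ≥ 4) does.

For instance (6, 9) is also a counterexample (LHS = ln(15) ≈ 2.708, RHS = ln(6) + ln(9) ≈ 3.989), but it's lexicographically larger.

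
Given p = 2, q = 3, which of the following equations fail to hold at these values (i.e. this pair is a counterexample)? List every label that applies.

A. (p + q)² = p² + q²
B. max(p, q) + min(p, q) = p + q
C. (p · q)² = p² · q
A, C

Evaluating each claim at the given values:
A. LHS = 25, RHS = 13 → fails here (LHS ≠ RHS)
B. LHS = 5, RHS = 5 → holds here (LHS = RHS)
C. LHS = 36, RHS = 12 → fails here (LHS ≠ RHS)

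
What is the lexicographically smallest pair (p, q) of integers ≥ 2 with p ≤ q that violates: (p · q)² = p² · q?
(p, q) = (2, 2)

Substituting (2, 2) into the claim:
LHS = (2 · 2)² = 16
RHS = 2² · 2 = 8

Since LHS ≠ RHS, this pair disproves the claim, and no lexicographically smaller pair (p ≤ q, integers ≥ 2) does.

For instance (3, 8) is also a counterexample (LHS = 576, RHS = 72), but it's lexicographically larger.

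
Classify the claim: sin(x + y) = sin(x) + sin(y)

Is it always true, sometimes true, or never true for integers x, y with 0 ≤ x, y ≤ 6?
It holds at (x, y) = (6, 0) (both sides equal sin(6) ≈ -0.2794), but fails at (x, y) = (4, 3) (LHS = sin(7) ≈ 0.657, RHS = sin(4) + sin(3) ≈ -0.6157).

Answer: Sometimes true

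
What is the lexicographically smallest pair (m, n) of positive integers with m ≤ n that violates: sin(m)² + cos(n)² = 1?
(m, n) = (1, 2)

At (1, 1): both sides equal 1, so it holds there.

Substituting (1, 2) into the claim:
LHS = sin(1)² + cos(2)² ≈ 0.8813
RHS = 1

Since LHS ≠ RHS, this pair disproves the claim, and no lexicographically smaller pair (m ≤ n, positive integers) does.

For instance (3, 5) is also a counterexample (LHS = sin(3)² + cos(5)² ≈ 0.1004, RHS = 1), but it's lexicographically larger.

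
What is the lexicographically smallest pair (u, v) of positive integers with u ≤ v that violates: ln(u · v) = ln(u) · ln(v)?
At (1, 1): both sides equal 0, so it holds there.

Substituting (1, 2) into the claim:
LHS = ln(1 · 2) = ln(2) ≈ 0.6931
RHS = ln(1) · ln(2) = 0

Since LHS ≠ RHS, this pair disproves the claim, and no lexicographically smaller pair (u ≤ v, positive integers) does.

For instance (2, 4) is also a counterexample (LHS = ln(8) ≈ 2.079, RHS = ln(2)·ln(4) ≈ 0.9609), but it's lexicographically larger.

Answer: (u, v) = (1, 2)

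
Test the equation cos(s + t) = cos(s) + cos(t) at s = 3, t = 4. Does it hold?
Substituting s = 3, t = 4:

LHS = cos(3 + 4) = cos(7) ≈ 0.7539
RHS = cos(3) + cos(4) ≈ -1.644

LHS ≠ RHS, so the equation does not hold at this point.

Answer: Fails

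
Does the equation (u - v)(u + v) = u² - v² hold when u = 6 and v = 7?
Substituting u = 6, v = 7:

LHS = (6 - 7)(6 + 7) = -13
RHS = 6² - 7² = -13

LHS = RHS, so the equation holds at this point.

Answer: Holds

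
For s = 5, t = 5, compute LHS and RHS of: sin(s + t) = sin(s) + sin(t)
LHS = sin(5 + 5) = sin(10) ≈ -0.544
RHS = sin(5) + sin(5) = 2·sin(5) ≈ -1.918

LHS ≠ RHS (they differ by about 1.374), so the equation does not hold here.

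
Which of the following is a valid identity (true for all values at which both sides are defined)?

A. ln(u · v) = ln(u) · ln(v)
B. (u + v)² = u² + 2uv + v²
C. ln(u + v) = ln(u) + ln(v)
A: fails at (2, 4) — LHS = ln(8) ≈ 2.079, RHS = ln(2)·ln(4) ≈ 0.9609.
B: holds — e.g. at (0, 1), both sides equal 1.
C: fails at (3, 5) — LHS = ln(8) ≈ 2.079, RHS = ln(3) + ln(5) ≈ 2.708.

Answer: B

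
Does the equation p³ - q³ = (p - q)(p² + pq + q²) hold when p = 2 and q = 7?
Substituting p = 2, q = 7:

LHS = 2³ - 7³ = -335
RHS = (2 - 7)(2² + 2·7 + 7²) = -335

LHS = RHS, so the equation holds at this point.

Answer: Holds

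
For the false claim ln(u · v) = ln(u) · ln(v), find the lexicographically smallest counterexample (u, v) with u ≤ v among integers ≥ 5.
(u, v) = (5, 5)

Substituting (5, 5) into the claim:
LHS = ln(5 · 5) = ln(25) ≈ 3.219
RHS = ln(5) · ln(5) = ln(5)² ≈ 2.59

Since LHS ≠ RHS, this pair disproves the claim, and no lexicographically smaller pair (u ≤ v, integers ≥ 5) does.

For instance (5, 10) is also a counterexample (LHS = ln(50) ≈ 3.912, RHS = ln(5)·ln(10) ≈ 3.706), but it's lexicographically larger.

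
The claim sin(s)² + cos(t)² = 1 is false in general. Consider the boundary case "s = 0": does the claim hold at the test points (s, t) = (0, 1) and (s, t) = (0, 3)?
No, fails at both test points

At (0, 1): LHS = cos(1)² ≈ 0.2919 ≠ RHS = 1
At (0, 3): LHS = cos(3)² ≈ 0.9801 ≠ RHS = 1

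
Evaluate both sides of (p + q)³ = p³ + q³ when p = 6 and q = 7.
LHS = (6 + 7)³ = 2197
RHS = 6³ + 7³ = 559

LHS ≠ RHS, so the equation does not hold here.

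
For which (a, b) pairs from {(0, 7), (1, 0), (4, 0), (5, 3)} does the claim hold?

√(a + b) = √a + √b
(0, 7), (1, 0), (4, 0)

Testing each pair:
(0, 7): LHS = √(7) ≈ 2.646, RHS = √(7) ≈ 2.646 → holds
(1, 0): LHS = 1, RHS = 1 → holds
(4, 0): LHS = 2, RHS = 2 → holds
(5, 3): LHS = 2·√(2) ≈ 2.828, RHS = √(3) + √(5) ≈ 3.968 → fails

3 of 4 pairs satisfy the claim.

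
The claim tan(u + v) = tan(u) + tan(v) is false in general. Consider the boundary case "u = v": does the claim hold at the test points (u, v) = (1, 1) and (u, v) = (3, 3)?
No, fails at both test points

At (1, 1): LHS = tan(2) ≈ -2.185 ≠ RHS = 2·tan(1) ≈ 3.115
At (3, 3): LHS = tan(6) ≈ -0.291 ≠ RHS = 2·tan(3) ≈ -0.2851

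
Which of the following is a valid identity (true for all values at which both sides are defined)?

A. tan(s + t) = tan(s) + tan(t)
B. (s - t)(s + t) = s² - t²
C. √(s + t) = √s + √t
A: fails at (3, 4) — LHS = tan(7) ≈ 0.8714, RHS = tan(3) + tan(4) ≈ 1.015.
B: holds — e.g. at (2, 4), both sides equal -12.
C: fails at (3, 4) — LHS = √(7) ≈ 2.646, RHS = √(3) + 2 ≈ 3.732.

Answer: B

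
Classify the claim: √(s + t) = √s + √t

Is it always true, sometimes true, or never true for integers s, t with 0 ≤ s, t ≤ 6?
It holds at (s, t) = (0, 1) (both sides equal 1), but fails at (s, t) = (5, 5) (LHS = √(10) ≈ 3.162, RHS = 2·√(5) ≈ 4.472).

Answer: Sometimes true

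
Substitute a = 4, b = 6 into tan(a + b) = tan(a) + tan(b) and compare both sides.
LHS = tan(4 + 6) = tan(10) ≈ 0.6484
RHS = tan(4) + tan(6) ≈ 0.8668

LHS ≠ RHS (they differ by about 0.2185), so the equation does not hold here.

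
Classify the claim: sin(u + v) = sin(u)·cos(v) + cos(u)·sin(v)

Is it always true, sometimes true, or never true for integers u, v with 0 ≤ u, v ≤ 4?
The identity holds for every pair in the range. For instance at (u, v) = (1, 2): both sides equal sin(3) ≈ 0.1411.

Answer: Always true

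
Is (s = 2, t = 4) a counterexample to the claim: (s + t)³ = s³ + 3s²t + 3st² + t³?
Substituting s = 2, t = 4:
LHS = (2 + 4)³ = 216
RHS = 2³ + 3·2²·4 + 3·2·4² + 4³ = 216

The sides agree, so this pair does not disprove the claim.

Answer: No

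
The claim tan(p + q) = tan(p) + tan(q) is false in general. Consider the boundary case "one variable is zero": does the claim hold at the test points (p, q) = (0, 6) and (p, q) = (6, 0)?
At (0, 6): LHS = tan(6) ≈ -0.291, RHS = tan(6) ≈ -0.291 → equal
At (6, 0): LHS = tan(6) ≈ -0.291, RHS = tan(6) ≈ -0.291 → equal

So the claim does hold at both of these boundary points, even though it is not an identity.

Answer: Yes, holds at both test points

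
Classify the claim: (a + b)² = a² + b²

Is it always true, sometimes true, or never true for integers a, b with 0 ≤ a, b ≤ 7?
Sometimes true

It holds at (a, b) = (6, 0) (both sides equal 36), but fails at (a, b) = (7, 2) (LHS = 81, RHS = 53).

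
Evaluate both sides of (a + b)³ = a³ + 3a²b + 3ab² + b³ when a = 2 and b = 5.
LHS = (2 + 5)³ = 343
RHS = 2³ + 3·2²·5 + 3·2·5² + 5³ = 343

LHS = RHS: the two sides agree.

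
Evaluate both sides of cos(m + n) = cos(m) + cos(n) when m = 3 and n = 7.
LHS = cos(3 + 7) = cos(10) ≈ -0.8391
RHS = cos(3) + cos(7) ≈ -0.2361

LHS ≠ RHS (they differ by about 0.603), so the equation does not hold here.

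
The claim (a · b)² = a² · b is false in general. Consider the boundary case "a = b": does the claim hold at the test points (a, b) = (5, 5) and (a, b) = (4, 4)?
At (5, 5): LHS = 625 ≠ RHS = 125
At (4, 4): LHS = 256 ≠ RHS = 64

Answer: No, fails at both test points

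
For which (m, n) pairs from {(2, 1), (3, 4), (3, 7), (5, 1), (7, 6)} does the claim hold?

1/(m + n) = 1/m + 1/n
None

Testing each pair:
(2, 1): LHS = 1/3, RHS = 3/2 → fails
(3, 4): LHS = 1/7, RHS = 7/12 → fails
(3, 7): LHS = 1/10, RHS = 10/21 → fails
(5, 1): LHS = 1/6, RHS = 6/5 → fails
(7, 6): LHS = 1/13, RHS = 13/42 → fails

No pair satisfies the claim.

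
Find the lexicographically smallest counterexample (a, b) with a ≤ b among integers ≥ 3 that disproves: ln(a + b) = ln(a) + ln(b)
(a, b) = (3, 3)

Substituting (3, 3) into the claim:
LHS = ln(3 + 3) = ln(6) ≈ 1.792
RHS = ln(3) + ln(3) = 2·ln(3) ≈ 2.197

Since LHS ≠ RHS, this pair disproves the claim, and no lexicographically smaller pair (a ≤ b, integers ≥ 3) does.

For instance (7, 7) is also a counterexample (LHS = ln(14) ≈ 2.639, RHS = 2·ln(7) ≈ 3.892), but it's lexicographically larger.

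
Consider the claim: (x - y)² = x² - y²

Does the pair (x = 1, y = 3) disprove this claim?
Yes

Substituting x = 1, y = 3:
LHS = (1 - 3)² = 4
RHS = 1² - 3² = -8

Since LHS ≠ RHS, this pair disproves the claim.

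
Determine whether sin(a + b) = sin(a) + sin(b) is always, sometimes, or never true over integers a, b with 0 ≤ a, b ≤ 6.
It holds at (a, b) = (0, 1) (both sides equal sin(1) ≈ 0.8415), but fails at (a, b) = (3, 6) (LHS = sin(9) ≈ 0.4121, RHS = sin(6) + sin(3) ≈ -0.1383).

Answer: Sometimes true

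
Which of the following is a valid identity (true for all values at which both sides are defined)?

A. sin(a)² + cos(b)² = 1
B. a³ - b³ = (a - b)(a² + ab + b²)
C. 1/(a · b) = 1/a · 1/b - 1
B

A: fails at (4, 6) — LHS = sin(4)² + cos(6)² ≈ 1.495, RHS = 1.
B: holds — e.g. at (3, 4), both sides equal -37.
C: fails at (2, 2) — LHS = 1/4, RHS = -3/4.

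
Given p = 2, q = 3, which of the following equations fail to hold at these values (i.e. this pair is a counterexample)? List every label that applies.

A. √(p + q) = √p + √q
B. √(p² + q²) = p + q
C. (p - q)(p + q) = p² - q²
Evaluating each claim at the given values:
A. LHS = √(5) ≈ 2.236, RHS = √(2) + √(3) ≈ 3.146 → fails here (LHS ≠ RHS)
B. LHS = √(13) ≈ 3.606, RHS = 5 → fails here (LHS ≠ RHS)
C. LHS = -5, RHS = -5 → holds here (LHS = RHS)

Answer: A, B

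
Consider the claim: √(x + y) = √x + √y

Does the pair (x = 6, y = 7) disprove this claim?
Substituting x = 6, y = 7:
LHS = √(6 + 7) = √(13) ≈ 3.606
RHS = √6 + √7 = √(6) + √(7) ≈ 5.095

Since LHS ≠ RHS, this pair disproves the claim.

Answer: Yes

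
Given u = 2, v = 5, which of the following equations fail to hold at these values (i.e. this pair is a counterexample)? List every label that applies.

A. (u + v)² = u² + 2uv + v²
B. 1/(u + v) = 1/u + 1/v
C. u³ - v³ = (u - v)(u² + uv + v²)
B

Evaluating each claim at the given values:
A. LHS = 49, RHS = 49 → holds here (LHS = RHS)
B. LHS = 1/7, RHS = 7/10 → fails here (LHS ≠ RHS)
C. LHS = -117, RHS = -117 → holds here (LHS = RHS)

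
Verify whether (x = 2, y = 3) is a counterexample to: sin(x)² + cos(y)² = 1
Yes

Substituting x = 2, y = 3:
LHS = sin(2)² + cos(3)² ≈ 1.807
RHS = 1

Since LHS ≠ RHS, this pair disproves the claim.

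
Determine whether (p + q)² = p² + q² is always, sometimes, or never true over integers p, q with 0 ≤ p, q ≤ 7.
Sometimes true

It holds at (p, q) = (0, 7) (both sides equal 49), but fails at (p, q) = (6, 7) (LHS = 169, RHS = 85).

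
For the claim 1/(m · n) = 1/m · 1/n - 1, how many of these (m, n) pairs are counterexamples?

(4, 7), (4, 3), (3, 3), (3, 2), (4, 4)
5

Testing each pair:
(4, 7): LHS = 1/28, RHS = -27/28 → counterexample
(4, 3): LHS = 1/12, RHS = -11/12 → counterexample
(3, 3): LHS = 1/9, RHS = -8/9 → counterexample
(3, 2): LHS = 1/6, RHS = -5/6 → counterexample
(4, 4): LHS = 1/16, RHS = -15/16 → counterexample

That makes 5 counterexamples.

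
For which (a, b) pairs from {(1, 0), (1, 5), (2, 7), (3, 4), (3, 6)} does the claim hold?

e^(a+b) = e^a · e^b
All pairs

Testing each pair:
(1, 0): LHS = e ≈ 2.718, RHS = e ≈ 2.718 → holds
(1, 5): LHS = e^6 ≈ 403.4, RHS = e^6 ≈ 403.4 → holds
(2, 7): LHS = e^9 ≈ 8103, RHS = e^9 ≈ 8103 → holds
(3, 4): LHS = e^7 ≈ 1097, RHS = e^7 ≈ 1097 → holds
(3, 6): LHS = e^9 ≈ 8103, RHS = e^9 ≈ 8103 → holds

Every pair satisfies the claim.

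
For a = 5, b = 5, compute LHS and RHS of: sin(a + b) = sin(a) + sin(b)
LHS = sin(5 + 5) = sin(10) ≈ -0.544
RHS = sin(5) + sin(5) = 2·sin(5) ≈ -1.918

LHS ≠ RHS (they differ by about 1.374), so the equation does not hold here.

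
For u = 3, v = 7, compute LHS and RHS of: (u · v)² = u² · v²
LHS = (3 · 7)² = 441
RHS = 3² · 7² = 441

LHS = RHS: the two sides agree.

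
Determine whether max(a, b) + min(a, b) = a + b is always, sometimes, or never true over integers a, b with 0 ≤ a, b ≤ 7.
Always true

The identity holds for every pair in the range. For instance at (a, b) = (1, 5): both sides equal 6.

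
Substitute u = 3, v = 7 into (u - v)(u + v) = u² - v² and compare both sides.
LHS = (3 - 7)(3 + 7) = -40
RHS = 3² - 7² = -40

LHS = RHS: the two sides agree.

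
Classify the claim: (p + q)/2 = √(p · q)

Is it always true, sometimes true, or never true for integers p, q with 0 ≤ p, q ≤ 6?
It holds at (p, q) = (0, 0) (both sides equal 0), but fails at (p, q) = (2, 3) (LHS = 5/2, RHS = √(6) ≈ 2.449).

Answer: Sometimes true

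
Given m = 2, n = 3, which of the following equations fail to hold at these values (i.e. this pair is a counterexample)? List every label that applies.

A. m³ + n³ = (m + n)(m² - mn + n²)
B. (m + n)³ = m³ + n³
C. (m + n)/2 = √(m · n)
Evaluating each claim at the given values:
A. LHS = 35, RHS = 35 → holds here (LHS = RHS)
B. LHS = 125, RHS = 35 → fails here (LHS ≠ RHS)
C. LHS = 5/2, RHS = √(6) ≈ 2.449 → fails here (LHS ≠ RHS)

Answer: B, C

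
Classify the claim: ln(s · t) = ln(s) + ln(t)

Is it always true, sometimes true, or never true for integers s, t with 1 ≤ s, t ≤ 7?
Always true

The identity holds for every pair in the range. For instance at (s, t) = (7, 6): both sides equal ln(42) ≈ 3.738.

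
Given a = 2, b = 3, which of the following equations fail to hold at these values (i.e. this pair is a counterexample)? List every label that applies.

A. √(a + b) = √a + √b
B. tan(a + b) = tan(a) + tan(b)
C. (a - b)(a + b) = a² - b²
Evaluating each claim at the given values:
A. LHS = √(5) ≈ 2.236, RHS = √(2) + √(3) ≈ 3.146 → fails here (LHS ≠ RHS)
B. LHS = tan(5) ≈ -3.381, RHS = tan(2) + tan(3) ≈ -2.328 → fails here (LHS ≠ RHS)
C. LHS = -5, RHS = -5 → holds here (LHS = RHS)

Answer: A, B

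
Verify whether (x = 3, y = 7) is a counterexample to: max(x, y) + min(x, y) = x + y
Substituting x = 3, y = 7:
LHS = max(3, 7) + min(3, 7) = 10
RHS = 3 + 7 = 10

The sides agree, so this pair does not disprove the claim.

Answer: No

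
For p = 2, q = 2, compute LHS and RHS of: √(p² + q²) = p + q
LHS = √(2² + 2²) = 2·√(2) ≈ 2.828
RHS = 2 + 2 = 4

LHS ≠ RHS (they differ by about 1.172), so the equation does not hold here.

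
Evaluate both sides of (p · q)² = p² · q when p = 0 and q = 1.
LHS = (0 · 1)² = 0
RHS = 0² · 1 = 0

LHS = RHS: the two sides agree.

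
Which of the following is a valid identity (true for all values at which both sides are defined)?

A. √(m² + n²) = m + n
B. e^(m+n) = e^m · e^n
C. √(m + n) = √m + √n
A: fails at (3, 4) — LHS = 5, RHS = 7.
B: holds — e.g. at (4, 6), both sides equal e^10 ≈ 22026.5.
C: fails at (4, 5) — LHS = 3, RHS = 2 + √(5) ≈ 4.236.

Answer: B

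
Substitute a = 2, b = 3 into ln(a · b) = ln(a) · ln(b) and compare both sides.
LHS = ln(2 · 3) = ln(6) ≈ 1.792
RHS = ln(2) · ln(3) ≈ 0.7615

LHS ≠ RHS (they differ by about 1.03), so the equation does not hold here.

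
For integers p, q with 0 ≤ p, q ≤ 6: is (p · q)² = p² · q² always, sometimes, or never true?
Always true

The identity holds for every pair in the range. For instance at (p, q) = (1, 3): both sides equal 9.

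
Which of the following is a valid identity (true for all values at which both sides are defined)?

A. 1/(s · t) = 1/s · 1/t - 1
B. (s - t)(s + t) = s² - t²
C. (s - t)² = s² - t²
A: fails at (1, 5) — LHS = 1/5, RHS = -4/5.
B: holds — e.g. at (2, 4), both sides equal -12.
C: fails at (3, 7) — LHS = 16, RHS = -40.

Answer: B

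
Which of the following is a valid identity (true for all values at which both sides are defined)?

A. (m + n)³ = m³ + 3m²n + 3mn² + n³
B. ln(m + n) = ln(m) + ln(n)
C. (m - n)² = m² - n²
A: holds — e.g. at (2, 4), both sides equal 216.
B: fails at (1, 5) — LHS = ln(6) ≈ 1.792, RHS = ln(5) ≈ 1.609.
C: fails at (6, 7) — LHS = 1, RHS = -13.

Answer: A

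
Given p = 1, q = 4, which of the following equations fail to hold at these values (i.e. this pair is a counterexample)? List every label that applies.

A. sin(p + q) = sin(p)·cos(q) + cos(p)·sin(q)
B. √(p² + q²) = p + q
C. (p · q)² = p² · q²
Evaluating each claim at the given values:
A. LHS = sin(5) ≈ -0.9589, RHS = sin(1)·cos(4) + sin(4)·cos(1) ≈ -0.9589 → holds here (LHS = RHS)
B. LHS = √(17) ≈ 4.123, RHS = 5 → fails here (LHS ≠ RHS)
C. LHS = 16, RHS = 16 → holds here (LHS = RHS)

Answer: B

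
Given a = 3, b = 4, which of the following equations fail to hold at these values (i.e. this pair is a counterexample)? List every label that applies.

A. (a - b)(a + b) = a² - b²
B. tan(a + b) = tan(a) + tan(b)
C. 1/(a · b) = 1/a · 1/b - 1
B, C

Evaluating each claim at the given values:
A. LHS = -7, RHS = -7 → holds here (LHS = RHS)
B. LHS = tan(7) ≈ 0.8714, RHS = tan(3) + tan(4) ≈ 1.015 → fails here (LHS ≠ RHS)
C. LHS = 1/12, RHS = -11/12 → fails here (LHS ≠ RHS)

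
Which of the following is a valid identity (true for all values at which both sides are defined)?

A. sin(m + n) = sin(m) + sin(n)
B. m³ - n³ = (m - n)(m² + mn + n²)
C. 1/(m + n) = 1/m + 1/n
B

A: fails at (2, 4) — LHS = sin(6) ≈ -0.2794, RHS = sin(4) + sin(2) ≈ 0.1525.
B: holds — e.g. at (4, 6), both sides equal -152.
C: fails at (1, 2) — LHS = 1/3, RHS = 3/2.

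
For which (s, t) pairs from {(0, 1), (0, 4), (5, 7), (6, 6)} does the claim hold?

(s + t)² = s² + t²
Testing each pair:
(0, 1): LHS = 1, RHS = 1 → holds
(0, 4): LHS = 16, RHS = 16 → holds
(5, 7): LHS = 144, RHS = 74 → fails
(6, 6): LHS = 144, RHS = 72 → fails

2 of 4 pairs satisfy the claim.

Answer: (0, 1), (0, 4)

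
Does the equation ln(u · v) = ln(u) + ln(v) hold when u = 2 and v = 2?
Substituting u = 2, v = 2:

LHS = ln(2 · 2) = ln(4) ≈ 1.386
RHS = ln(2) + ln(2) = 2·ln(2) ≈ 1.386

LHS = RHS, so the equation holds at this point.

Answer: Holds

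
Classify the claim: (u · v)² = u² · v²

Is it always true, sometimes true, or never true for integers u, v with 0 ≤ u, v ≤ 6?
Always true

The identity holds for every pair in the range. For instance at (u, v) = (1, 1): both sides equal 1.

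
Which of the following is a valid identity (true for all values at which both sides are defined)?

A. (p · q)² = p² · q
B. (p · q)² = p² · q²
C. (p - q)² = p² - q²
A: fails at (1, 2) — LHS = 4, RHS = 2.
B: holds — e.g. at (6, 7), both sides equal 1764.
C: fails at (3, 5) — LHS = 4, RHS = -16.

Answer: B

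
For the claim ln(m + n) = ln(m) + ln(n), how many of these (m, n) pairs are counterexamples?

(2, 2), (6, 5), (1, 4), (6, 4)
3

Testing each pair:
(2, 2): LHS = ln(4) ≈ 1.386, RHS = 2·ln(2) ≈ 1.386 → satisfies claim
(6, 5): LHS = ln(11) ≈ 2.398, RHS = ln(5) + ln(6) ≈ 3.401 → counterexample
(1, 4): LHS = ln(5) ≈ 1.609, RHS = ln(4) ≈ 1.386 → counterexample
(6, 4): LHS = ln(10) ≈ 2.303, RHS = ln(4) + ln(6) ≈ 3.178 → counterexample

That makes 3 counterexamples.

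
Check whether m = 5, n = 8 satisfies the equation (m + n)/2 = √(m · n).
Substituting m = 5, n = 8:

LHS = (5 + 8)/2 = 13/2
RHS = √(5 · 8) = 2·√(10) ≈ 6.325

LHS ≠ RHS, so the equation does not hold at this point.

Answer: Fails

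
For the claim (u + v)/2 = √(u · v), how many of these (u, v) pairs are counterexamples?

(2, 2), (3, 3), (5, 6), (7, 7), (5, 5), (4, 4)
1

Testing each pair:
(2, 2): LHS = 2, RHS = 2 → satisfies claim
(3, 3): LHS = 3, RHS = 3 → satisfies claim
(5, 6): LHS = 11/2, RHS = √(30) ≈ 5.477 → counterexample
(7, 7): LHS = 7, RHS = 7 → satisfies claim
(5, 5): LHS = 5, RHS = 5 → satisfies claim
(4, 4): LHS = 4, RHS = 4 → satisfies claim

That makes 1 counterexample.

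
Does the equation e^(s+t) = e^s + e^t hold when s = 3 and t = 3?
Fails

Substituting s = 3, t = 3:

LHS = e^(3+3) = e^6 ≈ 403.4
RHS = e^3 + e^3 = 2·e^3 ≈ 40.17

LHS ≠ RHS, so the equation does not hold at this point.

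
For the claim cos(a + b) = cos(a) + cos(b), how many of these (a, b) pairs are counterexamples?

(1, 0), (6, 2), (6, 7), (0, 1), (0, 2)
Testing each pair:
(1, 0): LHS = cos(1) ≈ 0.5403, RHS = cos(1) + 1 ≈ 1.54 → counterexample
(6, 2): LHS = cos(8) ≈ -0.1455, RHS = cos(2) + cos(6) ≈ 0.544 → counterexample
(6, 7): LHS = cos(13) ≈ 0.9074, RHS = cos(7) + cos(6) ≈ 1.714 → counterexample
(0, 1): LHS = cos(1) ≈ 0.5403, RHS = cos(1) + 1 ≈ 1.54 → counterexample
(0, 2): LHS = cos(2) ≈ -0.4161, RHS = cos(2) + 1 ≈ 0.5839 → counterexample

That makes 5 counterexamples.

Answer: 5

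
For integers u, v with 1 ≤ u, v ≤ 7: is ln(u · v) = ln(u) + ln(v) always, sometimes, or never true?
The identity holds for every pair in the range. For instance at (u, v) = (4, 1): both sides equal ln(4) ≈ 1.386.

Answer: Always true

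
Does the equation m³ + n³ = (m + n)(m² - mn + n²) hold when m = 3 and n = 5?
Holds

Substituting m = 3, n = 5:

LHS = 3³ + 5³ = 152
RHS = (3 + 5)(3² - 3·5 + 5²) = 152

LHS = RHS, so the equation holds at this point.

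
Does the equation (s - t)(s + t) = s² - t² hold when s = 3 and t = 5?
Holds

Substituting s = 3, t = 5:

LHS = (3 - 5)(3 + 5) = -16
RHS = 3² - 5² = -16

LHS = RHS, so the equation holds at this point.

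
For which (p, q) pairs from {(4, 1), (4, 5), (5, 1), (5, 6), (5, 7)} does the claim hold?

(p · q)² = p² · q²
Testing each pair:
(4, 1): LHS = 16, RHS = 16 → holds
(4, 5): LHS = 400, RHS = 400 → holds
(5, 1): LHS = 25, RHS = 25 → holds
(5, 6): LHS = 900, RHS = 900 → holds
(5, 7): LHS = 1225, RHS = 1225 → holds

Every pair satisfies the claim.

Answer: All pairs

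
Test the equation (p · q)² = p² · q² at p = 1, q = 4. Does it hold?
Substituting p = 1, q = 4:

LHS = (1 · 4)² = 16
RHS = 1² · 4² = 16

LHS = RHS, so the equation holds at this point.

Answer: Holds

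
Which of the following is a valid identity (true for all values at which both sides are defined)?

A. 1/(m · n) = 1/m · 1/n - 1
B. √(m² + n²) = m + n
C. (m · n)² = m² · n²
C

A: fails at (2, 3) — LHS = 1/6, RHS = -5/6.
B: fails at (3, 5) — LHS = √(34) ≈ 5.831, RHS = 8.
C: holds — e.g. at (1, 4), both sides equal 16.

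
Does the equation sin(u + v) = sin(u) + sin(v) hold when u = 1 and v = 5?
Fails

Substituting u = 1, v = 5:

LHS = sin(1 + 5) = sin(6) ≈ -0.2794
RHS = sin(1) + sin(5) ≈ -0.1175

LHS ≠ RHS, so the equation does not hold at this point.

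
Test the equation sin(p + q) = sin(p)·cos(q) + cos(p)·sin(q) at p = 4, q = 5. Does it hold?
Holds

Substituting p = 4, q = 5:

LHS = sin(4 + 5) = sin(9) ≈ 0.4121
RHS = sin(4)·cos(5) + cos(4)·sin(5) = sin(4)·cos(5) + sin(5)·cos(4) ≈ 0.4121

LHS = RHS, so the equation holds at this point.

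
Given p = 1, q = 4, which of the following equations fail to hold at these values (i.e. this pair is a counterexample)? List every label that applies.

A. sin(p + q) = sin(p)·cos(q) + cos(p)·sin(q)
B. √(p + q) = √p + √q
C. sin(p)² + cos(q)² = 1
B, C

Evaluating each claim at the given values:
A. LHS = sin(5) ≈ -0.9589, RHS = sin(1)·cos(4) + sin(4)·cos(1) ≈ -0.9589 → holds here (LHS = RHS)
B. LHS = √(5) ≈ 2.236, RHS = 3 → fails here (LHS ≠ RHS)
C. LHS = cos(4)² + sin(1)² ≈ 1.135, RHS = 1 → fails here (LHS ≠ RHS)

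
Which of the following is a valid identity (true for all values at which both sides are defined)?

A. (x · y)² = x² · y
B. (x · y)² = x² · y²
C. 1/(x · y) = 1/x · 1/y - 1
A: fails at (2, 2) — LHS = 16, RHS = 8.
B: holds — e.g. at (2, 7), both sides equal 196.
C: fails at (2, 3) — LHS = 1/6, RHS = -5/6.

Answer: B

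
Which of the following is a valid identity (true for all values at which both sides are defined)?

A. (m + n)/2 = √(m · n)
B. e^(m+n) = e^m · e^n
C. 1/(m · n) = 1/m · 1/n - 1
B

A: fails at (5, 8) — LHS = 13/2, RHS = 2·√(10) ≈ 6.325.
B: holds — e.g. at (1, 2), both sides equal e^3 ≈ 20.09.
C: fails at (3, 4) — LHS = 1/12, RHS = -11/12.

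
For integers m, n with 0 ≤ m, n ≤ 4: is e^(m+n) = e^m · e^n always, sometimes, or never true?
Always true

The identity holds for every pair in the range. For instance at (m, n) = (0, 2): both sides equal e^2 ≈ 7.389.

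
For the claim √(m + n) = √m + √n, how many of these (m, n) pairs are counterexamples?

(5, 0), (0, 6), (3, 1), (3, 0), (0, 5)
1

Testing each pair:
(5, 0): LHS = √(5) ≈ 2.236, RHS = √(5) ≈ 2.236 → satisfies claim
(0, 6): LHS = √(6) ≈ 2.449, RHS = √(6) ≈ 2.449 → satisfies claim
(3, 1): LHS = 2, RHS = 1 + √(3) ≈ 2.732 → counterexample
(3, 0): LHS = √(3) ≈ 1.732, RHS = √(3) ≈ 1.732 → satisfies claim
(0, 5): LHS = √(5) ≈ 2.236, RHS = √(5) ≈ 2.236 → satisfies claim

That makes 1 counterexample.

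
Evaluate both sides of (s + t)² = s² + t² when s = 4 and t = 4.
LHS = (4 + 4)² = 64
RHS = 4² + 4² = 32

LHS ≠ RHS, so the equation does not hold here.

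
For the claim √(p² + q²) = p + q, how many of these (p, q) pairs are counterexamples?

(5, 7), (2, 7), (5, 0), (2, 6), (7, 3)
4

Testing each pair:
(5, 7): LHS = √(74) ≈ 8.602, RHS = 12 → counterexample
(2, 7): LHS = √(53) ≈ 7.28, RHS = 9 → counterexample
(5, 0): LHS = 5, RHS = 5 → satisfies claim
(2, 6): LHS = 2·√(10) ≈ 6.325, RHS = 8 → counterexample
(7, 3): LHS = √(58) ≈ 7.616, RHS = 10 → counterexample

That makes 4 counterexamples.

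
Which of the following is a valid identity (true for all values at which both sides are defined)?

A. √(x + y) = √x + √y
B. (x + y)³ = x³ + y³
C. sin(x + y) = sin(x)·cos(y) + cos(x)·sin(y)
A: fails at (4, 4) — LHS = 2·√(2) ≈ 2.828, RHS = 4.
B: fails at (4, 4) — LHS = 512, RHS = 128.
C: holds — e.g. at (4, 4), both sides equal sin(8) ≈ 0.9894.

Answer: C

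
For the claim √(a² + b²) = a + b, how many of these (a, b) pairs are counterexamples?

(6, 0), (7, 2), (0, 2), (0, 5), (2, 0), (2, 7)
Testing each pair:
(6, 0): LHS = 6, RHS = 6 → satisfies claim
(7, 2): LHS = √(53) ≈ 7.28, RHS = 9 → counterexample
(0, 2): LHS = 2, RHS = 2 → satisfies claim
(0, 5): LHS = 5, RHS = 5 → satisfies claim
(2, 0): LHS = 2, RHS = 2 → satisfies claim
(2, 7): LHS = √(53) ≈ 7.28, RHS = 9 → counterexample

That makes 2 counterexamples.

Answer: 2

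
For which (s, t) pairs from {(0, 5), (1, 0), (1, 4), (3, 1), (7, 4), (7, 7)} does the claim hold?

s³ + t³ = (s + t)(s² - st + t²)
All pairs

Testing each pair:
(0, 5): LHS = 125, RHS = 125 → holds
(1, 0): LHS = 1, RHS = 1 → holds
(1, 4): LHS = 65, RHS = 65 → holds
(3, 1): LHS = 28, RHS = 28 → holds
(7, 4): LHS = 407, RHS = 407 → holds
(7, 7): LHS = 686, RHS = 686 → holds

Every pair satisfies the claim.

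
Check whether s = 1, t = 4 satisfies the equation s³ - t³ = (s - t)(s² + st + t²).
Holds

Substituting s = 1, t = 4:

LHS = 1³ - 4³ = -63
RHS = (1 - 4)(1² + 1·4 + 4²) = -63

LHS = RHS, so the equation holds at this point.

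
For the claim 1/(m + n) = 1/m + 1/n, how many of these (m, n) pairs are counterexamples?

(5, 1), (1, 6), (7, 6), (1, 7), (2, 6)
Testing each pair:
(5, 1): LHS = 1/6, RHS = 6/5 → counterexample
(1, 6): LHS = 1/7, RHS = 7/6 → counterexample
(7, 6): LHS = 1/13, RHS = 13/42 → counterexample
(1, 7): LHS = 1/8, RHS = 8/7 → counterexample
(2, 6): LHS = 1/8, RHS = 2/3 → counterexample

That makes 5 counterexamples.

Answer: 5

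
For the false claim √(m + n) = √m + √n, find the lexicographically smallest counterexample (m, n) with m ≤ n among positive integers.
(m, n) = (1, 1)

Substituting (1, 1) into the claim:
LHS = √(1 + 1) = √(2) ≈ 1.414
RHS = √1 + √1 = 2

Since LHS ≠ RHS, this pair disproves the claim, and no lexicographically smaller pair (m ≤ n, positive integers) does.

For instance (3, 8) is also a counterexample (LHS = √(11) ≈ 3.317, RHS = √(3) + 2·√(2) ≈ 4.56), but it's lexicographically larger.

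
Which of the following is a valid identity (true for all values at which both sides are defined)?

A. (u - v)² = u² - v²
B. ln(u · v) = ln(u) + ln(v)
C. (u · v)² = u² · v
A: fails at (4, 5) — LHS = 1, RHS = -9.
B: holds — e.g. at (2, 4), both sides equal ln(8) ≈ 2.079.
C: fails at (2, 4) — LHS = 64, RHS = 16.

Answer: B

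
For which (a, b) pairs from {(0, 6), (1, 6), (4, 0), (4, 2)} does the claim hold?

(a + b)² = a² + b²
(0, 6), (4, 0)

Testing each pair:
(0, 6): LHS = 36, RHS = 36 → holds
(1, 6): LHS = 49, RHS = 37 → fails
(4, 0): LHS = 16, RHS = 16 → holds
(4, 2): LHS = 36, RHS = 20 → fails

2 of 4 pairs satisfy the claim.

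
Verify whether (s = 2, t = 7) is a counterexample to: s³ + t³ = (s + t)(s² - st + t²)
Substituting s = 2, t = 7:
LHS = 2³ + 7³ = 351
RHS = (2 + 7)(2² - 2·7 + 7²) = 351

The sides agree, so this pair does not disprove the claim.

Answer: No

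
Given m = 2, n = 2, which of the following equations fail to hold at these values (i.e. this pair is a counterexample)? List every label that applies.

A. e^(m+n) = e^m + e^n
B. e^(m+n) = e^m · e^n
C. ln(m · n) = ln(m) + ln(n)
A

Evaluating each claim at the given values:
A. LHS = e^4 ≈ 54.6, RHS = 2·e^2 ≈ 14.78 → fails here (LHS ≠ RHS)
B. LHS = e^4 ≈ 54.6, RHS = e^4 ≈ 54.6 → holds here (LHS = RHS)
C. LHS = ln(4) ≈ 1.386, RHS = 2·ln(2) ≈ 1.386 → holds here (LHS = RHS)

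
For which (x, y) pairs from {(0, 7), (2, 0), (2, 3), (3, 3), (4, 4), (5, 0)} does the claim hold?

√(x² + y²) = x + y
Testing each pair:
(0, 7): LHS = 7, RHS = 7 → holds
(2, 0): LHS = 2, RHS = 2 → holds
(2, 3): LHS = √(13) ≈ 3.606, RHS = 5 → fails
(3, 3): LHS = 3·√(2) ≈ 4.243, RHS = 6 → fails
(4, 4): LHS = 4·√(2) ≈ 5.657, RHS = 8 → fails
(5, 0): LHS = 5, RHS = 5 → holds

3 of 6 pairs satisfy the claim.

Answer: (0, 7), (2, 0), (5, 0)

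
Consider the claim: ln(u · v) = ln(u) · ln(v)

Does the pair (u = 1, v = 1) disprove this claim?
Substituting u = 1, v = 1:
LHS = ln(1 · 1) = 0
RHS = ln(1) · ln(1) = 0

The sides agree, so this pair does not disprove the claim.

Answer: No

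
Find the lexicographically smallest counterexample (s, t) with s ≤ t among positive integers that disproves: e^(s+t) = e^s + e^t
Substituting (1, 1) into the claim:
LHS = e^(1+1) = e^2 ≈ 7.389
RHS = e^1 + e^1 = 2·e ≈ 5.437

Since LHS ≠ RHS, this pair disproves the claim, and no lexicographically smaller pair (s ≤ t, positive integers) does.

For instance (6, 7) is also a counterexample (LHS = e^13 ≈ 442413.4, RHS = e^6 + e^7 ≈ 1500), but it's lexicographically larger.

Answer: (s, t) = (1, 1)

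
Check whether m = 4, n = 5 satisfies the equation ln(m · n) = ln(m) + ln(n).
Holds

Substituting m = 4, n = 5:

LHS = ln(4 · 5) = ln(20) ≈ 2.996
RHS = ln(4) + ln(5) ≈ 2.996

LHS = RHS, so the equation holds at this point.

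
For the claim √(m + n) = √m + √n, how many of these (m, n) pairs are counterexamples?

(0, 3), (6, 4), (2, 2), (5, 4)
3

Testing each pair:
(0, 3): LHS = √(3) ≈ 1.732, RHS = √(3) ≈ 1.732 → satisfies claim
(6, 4): LHS = √(10) ≈ 3.162, RHS = 2 + √(6) ≈ 4.449 → counterexample
(2, 2): LHS = 2, RHS = 2·√(2) ≈ 2.828 → counterexample
(5, 4): LHS = 3, RHS = 2 + √(5) ≈ 4.236 → counterexample

That makes 3 counterexamples.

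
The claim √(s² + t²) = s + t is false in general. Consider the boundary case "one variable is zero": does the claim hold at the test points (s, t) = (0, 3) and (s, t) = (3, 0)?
At (0, 3): LHS = 3, RHS = 3 → equal
At (3, 0): LHS = 3, RHS = 3 → equal

So the claim does hold at both of these boundary points, even though it is not an identity.

Answer: Yes, holds at both test points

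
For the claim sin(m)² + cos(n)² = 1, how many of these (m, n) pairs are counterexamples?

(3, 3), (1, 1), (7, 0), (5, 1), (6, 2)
Testing each pair:
(3, 3): LHS = sin(3)² + cos(3)² = 1, RHS = 1 → satisfies claim
(1, 1): LHS = cos(1)² + sin(1)² = 1, RHS = 1 → satisfies claim
(7, 0): LHS = sin(7)² + 1 ≈ 1.432, RHS = 1 → counterexample
(5, 1): LHS = cos(1)² + sin(5)² ≈ 1.211, RHS = 1 → counterexample
(6, 2): LHS = sin(6)² + cos(2)² ≈ 0.2513, RHS = 1 → counterexample

That makes 3 counterexamples.

Answer: 3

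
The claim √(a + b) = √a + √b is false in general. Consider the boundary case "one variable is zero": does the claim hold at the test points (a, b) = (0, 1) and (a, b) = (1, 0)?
At (0, 1): LHS = 1, RHS = 1 → equal
At (1, 0): LHS = 1, RHS = 1 → equal

So the claim does hold at both of these boundary points, even though it is not an identity.

Answer: Yes, holds at both test points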